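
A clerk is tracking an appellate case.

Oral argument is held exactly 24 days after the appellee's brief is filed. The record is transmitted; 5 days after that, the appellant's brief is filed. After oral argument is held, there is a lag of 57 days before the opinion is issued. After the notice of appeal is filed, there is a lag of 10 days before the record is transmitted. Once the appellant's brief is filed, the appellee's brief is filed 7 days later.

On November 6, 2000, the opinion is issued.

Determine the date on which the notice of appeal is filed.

The opinion is issued: Nov 6, 2000.
Oral argument is held: Nov 6, 2000 − 57 days = Sep 10, 2000.
The appellee's brief is filed: Sep 10, 2000 − 24 days = Aug 17, 2000.
The appellant's brief is filed: Aug 17, 2000 − 7 days = Aug 10, 2000.
The record is transmitted: Aug 10, 2000 − 5 days = Aug 5, 2000.
The notice of appeal is filed: Aug 5, 2000 − 10 days = Jul 26, 2000.

July 26, 2000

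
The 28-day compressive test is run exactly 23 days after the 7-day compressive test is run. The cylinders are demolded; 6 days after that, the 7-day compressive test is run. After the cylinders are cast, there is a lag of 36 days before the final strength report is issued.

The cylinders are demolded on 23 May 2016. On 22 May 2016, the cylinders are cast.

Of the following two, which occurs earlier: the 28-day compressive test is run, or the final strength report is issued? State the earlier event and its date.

The 28-day compressive test is run — 21 June 2016

The cylinders are demolded: May 23, 2016.
The 7-day compressive test is run: May 23, 2016 + 6 days = May 29, 2016.
The 28-day compressive test is run: May 29, 2016 + 23 days = Jun 21, 2016.
The cylinders are cast: May 22, 2016.
The final strength report is issued: May 22, 2016 + 36 days = Jun 27, 2016.
Comparing: the 28-day compressive test is run on Jun 21, 2016 vs the final strength report is issued on Jun 27, 2016. Earlier: the 28-day compressive test is run.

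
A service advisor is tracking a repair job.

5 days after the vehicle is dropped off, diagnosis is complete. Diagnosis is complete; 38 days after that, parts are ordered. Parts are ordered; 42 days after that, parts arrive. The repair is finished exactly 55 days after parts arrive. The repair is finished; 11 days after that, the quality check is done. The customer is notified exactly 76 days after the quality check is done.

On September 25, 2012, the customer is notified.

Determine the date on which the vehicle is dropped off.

The customer is notified: Sep 25, 2012.
The quality check is done: Sep 25, 2012 − 76 days = Jul 11, 2012.
The repair is finished: Jul 11, 2012 − 11 days = Jun 30, 2012.
Parts arrive: Jun 30, 2012 − 55 days = May 6, 2012.
Parts are ordered: May 6, 2012 − 42 days = Mar 25, 2012.
Diagnosis is complete: Mar 25, 2012 − 38 days = Feb 16, 2012.
The vehicle is dropped off: Feb 16, 2012 − 5 days = Feb 11, 2012.

February 11, 2012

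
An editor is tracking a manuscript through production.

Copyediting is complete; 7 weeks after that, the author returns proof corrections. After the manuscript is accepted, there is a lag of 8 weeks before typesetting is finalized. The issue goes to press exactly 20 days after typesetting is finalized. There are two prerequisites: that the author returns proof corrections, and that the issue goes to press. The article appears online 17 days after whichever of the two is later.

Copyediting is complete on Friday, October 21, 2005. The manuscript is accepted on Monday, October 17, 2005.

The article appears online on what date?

Copyediting is complete: Oct 21, 2005.
The author returns proof corrections: Oct 21, 2005 + 7 weeks = Dec 9, 2005.
The manuscript is accepted: Oct 17, 2005.
Typesetting is finalized: Oct 17, 2005 + 8 weeks = Dec 12, 2005.
The issue goes to press: Dec 12, 2005 + 20 days = Jan 1, 2006.
Both prerequisites met — the author returns proof corrections (Dec 9, 2005), the issue goes to press (Jan 1, 2006); the later is Jan 1, 2006.
The article appears online: Jan 1, 2006 + 17 days = Jan 18, 2006.

Wednesday, January 18, 2006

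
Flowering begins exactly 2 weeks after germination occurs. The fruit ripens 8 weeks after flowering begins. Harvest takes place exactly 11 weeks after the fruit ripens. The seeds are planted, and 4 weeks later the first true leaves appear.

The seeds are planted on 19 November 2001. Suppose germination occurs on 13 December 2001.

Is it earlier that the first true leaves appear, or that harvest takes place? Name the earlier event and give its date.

The seeds are planted: Nov 19, 2001.
The first true leaves appear: Nov 19, 2001 + 4 weeks = Dec 17, 2001.
Germination occurs: Dec 13, 2001.
Flowering begins: Dec 13, 2001 + 2 weeks = Dec 27, 2001.
The fruit ripens: Dec 27, 2001 + 8 weeks = Feb 21, 2002.
Harvest takes place: Feb 21, 2002 + 11 weeks = May 9, 2002.
Comparing: the first true leaves appear on Dec 17, 2001 vs harvest takes place on May 9, 2002. Earlier: the first true leaves appear.

The first true leaves appear — 17 December 2001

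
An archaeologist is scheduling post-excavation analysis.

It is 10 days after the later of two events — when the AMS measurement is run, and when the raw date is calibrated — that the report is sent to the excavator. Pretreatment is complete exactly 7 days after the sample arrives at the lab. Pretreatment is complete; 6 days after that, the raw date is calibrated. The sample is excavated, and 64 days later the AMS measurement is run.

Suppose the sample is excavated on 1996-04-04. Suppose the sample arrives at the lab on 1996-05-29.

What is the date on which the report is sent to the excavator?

The sample is excavated: Apr 4, 1996.
The AMS measurement is run: Apr 4, 1996 + 64 days = Jun 7, 1996.
The sample arrives at the lab: May 29, 1996.
Pretreatment is complete: May 29, 1996 + 7 days = Jun 5, 1996.
The raw date is calibrated: Jun 5, 1996 + 6 days = Jun 11, 1996.
Both prerequisites met — the AMS measurement is run (Jun 7, 1996), the raw date is calibrated (Jun 11, 1996); the later is Jun 11, 1996.
The report is sent to the excavator: Jun 11, 1996 + 10 days = Jun 21, 1996.

1996-06-21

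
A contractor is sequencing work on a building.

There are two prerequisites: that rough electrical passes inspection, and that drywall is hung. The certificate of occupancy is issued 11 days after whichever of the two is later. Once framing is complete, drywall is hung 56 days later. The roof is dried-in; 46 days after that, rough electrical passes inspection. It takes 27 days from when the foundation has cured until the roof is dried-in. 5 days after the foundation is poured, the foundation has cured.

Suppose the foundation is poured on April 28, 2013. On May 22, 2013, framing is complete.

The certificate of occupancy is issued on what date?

July 28, 2013

The foundation is poured: Apr 28, 2013.
The foundation has cured: Apr 28, 2013 + 5 days = May 3, 2013.
The roof is dried-in: May 3, 2013 + 27 days = May 30, 2013.
Rough electrical passes inspection: May 30, 2013 + 46 days = Jul 15, 2013.
Framing is complete: May 22, 2013.
Drywall is hung: May 22, 2013 + 56 days = Jul 17, 2013.
Both prerequisites met — rough electrical passes inspection (Jul 15, 2013), drywall is hung (Jul 17, 2013); the later is Jul 17, 2013.
The certificate of occupancy is issued: Jul 17, 2013 + 11 days = Jul 28, 2013.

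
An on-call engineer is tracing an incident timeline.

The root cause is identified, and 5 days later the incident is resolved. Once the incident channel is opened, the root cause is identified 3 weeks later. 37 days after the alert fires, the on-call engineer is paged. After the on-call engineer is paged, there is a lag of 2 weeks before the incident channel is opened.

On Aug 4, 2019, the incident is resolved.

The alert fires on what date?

May 19, 2019

The incident is resolved: Aug 4, 2019.
The root cause is identified: Aug 4, 2019 − 5 days = Jul 30, 2019.
The incident channel is opened: Jul 30, 2019 − 3 weeks = Jul 9, 2019.
The on-call engineer is paged: Jul 9, 2019 − 2 weeks = Jun 25, 2019.
The alert fires: Jun 25, 2019 − 37 days = May 19, 2019.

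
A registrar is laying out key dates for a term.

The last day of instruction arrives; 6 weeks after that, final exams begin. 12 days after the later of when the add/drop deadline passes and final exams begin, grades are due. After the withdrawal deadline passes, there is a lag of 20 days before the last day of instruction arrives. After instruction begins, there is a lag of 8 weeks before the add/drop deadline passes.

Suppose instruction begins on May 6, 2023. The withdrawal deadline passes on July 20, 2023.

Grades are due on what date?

Instruction begins: May 6, 2023.
The add/drop deadline passes: May 6, 2023 + 8 weeks = Jul 1, 2023.
The withdrawal deadline passes: Jul 20, 2023.
The last day of instruction arrives: Jul 20, 2023 + 20 days = Aug 9, 2023.
Final exams begin: Aug 9, 2023 + 6 weeks = Sep 20, 2023.
Both prerequisites met — the add/drop deadline passes (Jul 1, 2023), final exams begin (Sep 20, 2023); the later is Sep 20, 2023.
Grades are due: Sep 20, 2023 + 12 days = Oct 2, 2023.

October 2, 2023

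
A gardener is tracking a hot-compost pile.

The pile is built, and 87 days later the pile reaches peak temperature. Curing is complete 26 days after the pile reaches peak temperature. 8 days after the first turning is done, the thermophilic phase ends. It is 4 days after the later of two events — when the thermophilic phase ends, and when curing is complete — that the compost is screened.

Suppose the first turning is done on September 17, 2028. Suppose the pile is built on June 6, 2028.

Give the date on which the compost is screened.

October 1, 2028

The first turning is done: Sep 17, 2028.
The thermophilic phase ends: Sep 17, 2028 + 8 days = Sep 25, 2028.
The pile is built: Jun 6, 2028.
The pile reaches peak temperature: Jun 6, 2028 + 87 days = Sep 1, 2028.
Curing is complete: Sep 1, 2028 + 26 days = Sep 27, 2028.
Both prerequisites met — the thermophilic phase ends (Sep 25, 2028), curing is complete (Sep 27, 2028); the later is Sep 27, 2028.
The compost is screened: Sep 27, 2028 + 4 days = Oct 1, 2028.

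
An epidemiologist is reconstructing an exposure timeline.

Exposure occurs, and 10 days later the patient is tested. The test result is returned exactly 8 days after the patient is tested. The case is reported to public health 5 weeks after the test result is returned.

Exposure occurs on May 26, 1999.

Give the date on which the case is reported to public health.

Exposure occurs: May 26, 1999.
The patient is tested: May 26, 1999 + 10 days = Jun 5, 1999.
The test result is returned: Jun 5, 1999 + 8 days = Jun 13, 1999.
The case is reported to public health: Jun 13, 1999 + 5 weeks = Jul 18, 1999.

July 18, 1999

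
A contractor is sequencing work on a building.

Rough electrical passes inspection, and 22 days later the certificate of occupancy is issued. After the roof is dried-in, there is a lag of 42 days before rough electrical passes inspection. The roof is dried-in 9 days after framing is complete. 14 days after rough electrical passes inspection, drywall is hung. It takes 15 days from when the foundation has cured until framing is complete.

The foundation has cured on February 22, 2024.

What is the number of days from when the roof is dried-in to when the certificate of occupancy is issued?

64 days

Causal path: the roof is dried-in → rough electrical passes inspection → the certificate of occupancy is issued.
Total delay along the path: 42 + 22 = 64 days.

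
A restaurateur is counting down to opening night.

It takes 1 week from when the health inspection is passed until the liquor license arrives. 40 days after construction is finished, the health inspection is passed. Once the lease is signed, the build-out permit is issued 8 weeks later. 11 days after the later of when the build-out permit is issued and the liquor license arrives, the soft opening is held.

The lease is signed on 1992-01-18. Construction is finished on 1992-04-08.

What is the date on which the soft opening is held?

1992-06-05

The lease is signed: Jan 18, 1992.
The build-out permit is issued: Jan 18, 1992 + 8 weeks = Mar 14, 1992.
Construction is finished: Apr 8, 1992.
The health inspection is passed: Apr 8, 1992 + 40 days = May 18, 1992.
The liquor license arrives: May 18, 1992 + 1 week = May 25, 1992.
Both prerequisites met — the build-out permit is issued (Mar 14, 1992), the liquor license arrives (May 25, 1992); the later is May 25, 1992.
The soft opening is held: May 25, 1992 + 11 days = Jun 5, 1992.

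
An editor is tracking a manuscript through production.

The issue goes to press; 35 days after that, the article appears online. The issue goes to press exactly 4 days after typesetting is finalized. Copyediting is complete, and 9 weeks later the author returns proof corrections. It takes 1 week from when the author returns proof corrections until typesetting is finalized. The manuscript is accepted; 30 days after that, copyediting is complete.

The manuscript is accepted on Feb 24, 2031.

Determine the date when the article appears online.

The manuscript is accepted: Feb 24, 2031.
Copyediting is complete: Feb 24, 2031 + 30 days = Mar 26, 2031.
The author returns proof corrections: Mar 26, 2031 + 9 weeks = May 28, 2031.
Typesetting is finalized: May 28, 2031 + 1 week = Jun 4, 2031.
The issue goes to press: Jun 4, 2031 + 4 days = Jun 8, 2031.
The article appears online: Jun 8, 2031 + 35 days = Jul 13, 2031.

Jul 13, 2031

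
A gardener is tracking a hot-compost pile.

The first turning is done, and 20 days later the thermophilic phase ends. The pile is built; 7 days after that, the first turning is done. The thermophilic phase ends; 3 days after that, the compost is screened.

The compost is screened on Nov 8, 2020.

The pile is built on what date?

The compost is screened: Nov 8, 2020.
The thermophilic phase ends: Nov 8, 2020 − 3 days = Nov 5, 2020.
The first turning is done: Nov 5, 2020 − 20 days = Oct 16, 2020.
The pile is built: Oct 16, 2020 − 7 days = Oct 9, 2020.

Oct 9, 2020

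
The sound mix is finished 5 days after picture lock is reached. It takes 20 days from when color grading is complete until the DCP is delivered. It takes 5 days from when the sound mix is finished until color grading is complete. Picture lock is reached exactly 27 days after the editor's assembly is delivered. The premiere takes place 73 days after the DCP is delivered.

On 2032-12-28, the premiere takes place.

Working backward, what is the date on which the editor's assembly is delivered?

The premiere takes place: Dec 28, 2032.
The DCP is delivered: Dec 28, 2032 − 73 days = Oct 16, 2032.
Color grading is complete: Oct 16, 2032 − 20 days = Sep 26, 2032.
The sound mix is finished: Sep 26, 2032 − 5 days = Sep 21, 2032.
Picture lock is reached: Sep 21, 2032 − 5 days = Sep 16, 2032.
The editor's assembly is delivered: Sep 16, 2032 − 27 days = Aug 20, 2032.

2032-08-20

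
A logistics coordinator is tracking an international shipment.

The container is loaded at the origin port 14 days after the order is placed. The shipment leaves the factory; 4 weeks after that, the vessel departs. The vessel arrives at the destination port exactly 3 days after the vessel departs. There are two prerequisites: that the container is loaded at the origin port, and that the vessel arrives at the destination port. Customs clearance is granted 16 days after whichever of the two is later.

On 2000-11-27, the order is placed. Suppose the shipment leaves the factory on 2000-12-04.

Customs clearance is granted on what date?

The order is placed: Nov 27, 2000.
The container is loaded at the origin port: Nov 27, 2000 + 14 days = Dec 11, 2000.
The shipment leaves the factory: Dec 4, 2000.
The vessel departs: Dec 4, 2000 + 4 weeks = Jan 1, 2001.
The vessel arrives at the destination port: Jan 1, 2001 + 3 days = Jan 4, 2001.
Both prerequisites met — the container is loaded at the origin port (Dec 11, 2000), the vessel arrives at the destination port (Jan 4, 2001); the later is Jan 4, 2001.
Customs clearance is granted: Jan 4, 2001 + 16 days = Jan 20, 2001.

2001-01-20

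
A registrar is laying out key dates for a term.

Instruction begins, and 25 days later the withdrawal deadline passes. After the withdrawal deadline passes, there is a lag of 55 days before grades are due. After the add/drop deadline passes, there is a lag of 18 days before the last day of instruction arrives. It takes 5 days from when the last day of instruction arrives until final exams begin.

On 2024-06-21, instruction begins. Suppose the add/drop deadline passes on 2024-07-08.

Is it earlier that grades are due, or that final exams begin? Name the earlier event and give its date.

Final exams begin — 2024-07-31

Instruction begins: Jun 21, 2024.
The withdrawal deadline passes: Jun 21, 2024 + 25 days = Jul 16, 2024.
Grades are due: Jul 16, 2024 + 55 days = Sep 9, 2024.
The add/drop deadline passes: Jul 8, 2024.
The last day of instruction arrives: Jul 8, 2024 + 18 days = Jul 26, 2024.
Final exams begin: Jul 26, 2024 + 5 days = Jul 31, 2024.
Comparing: grades are due on Sep 9, 2024 vs final exams begin on Jul 31, 2024. Earlier: final exams begin.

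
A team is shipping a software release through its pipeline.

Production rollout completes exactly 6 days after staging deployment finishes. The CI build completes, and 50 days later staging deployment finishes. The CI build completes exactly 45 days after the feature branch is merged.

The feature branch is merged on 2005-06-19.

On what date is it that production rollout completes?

2005-09-28

The feature branch is merged: Jun 19, 2005.
The CI build completes: Jun 19, 2005 + 45 days = Aug 3, 2005.
Staging deployment finishes: Aug 3, 2005 + 50 days = Sep 22, 2005.
Production rollout completes: Sep 22, 2005 + 6 days = Sep 28, 2005.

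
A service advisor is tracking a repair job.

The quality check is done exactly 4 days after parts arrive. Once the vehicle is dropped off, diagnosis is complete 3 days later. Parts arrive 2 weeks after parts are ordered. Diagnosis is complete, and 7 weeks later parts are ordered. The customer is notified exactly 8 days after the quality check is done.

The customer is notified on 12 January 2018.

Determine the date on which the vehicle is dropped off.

26 October 2017

The customer is notified: Jan 12, 2018.
The quality check is done: Jan 12, 2018 − 8 days = Jan 4, 2018.
Parts arrive: Jan 4, 2018 − 4 days = Dec 31, 2017.
Parts are ordered: Dec 31, 2017 − 2 weeks = Dec 17, 2017.
Diagnosis is complete: Dec 17, 2017 − 7 weeks = Oct 29, 2017.
The vehicle is dropped off: Oct 29, 2017 − 3 days = Oct 26, 2017.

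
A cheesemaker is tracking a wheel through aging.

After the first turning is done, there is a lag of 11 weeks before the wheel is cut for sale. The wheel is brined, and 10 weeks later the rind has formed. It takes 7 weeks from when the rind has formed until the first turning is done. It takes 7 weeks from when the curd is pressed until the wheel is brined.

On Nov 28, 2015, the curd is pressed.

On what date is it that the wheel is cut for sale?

Jul 30, 2016

The curd is pressed: Nov 28, 2015.
The wheel is brined: Nov 28, 2015 + 7 weeks = Jan 16, 2016.
The rind has formed: Jan 16, 2016 + 10 weeks = Mar 26, 2016.
The first turning is done: Mar 26, 2016 + 7 weeks = May 14, 2016.
The wheel is cut for sale: May 14, 2016 + 11 weeks = Jul 30, 2016.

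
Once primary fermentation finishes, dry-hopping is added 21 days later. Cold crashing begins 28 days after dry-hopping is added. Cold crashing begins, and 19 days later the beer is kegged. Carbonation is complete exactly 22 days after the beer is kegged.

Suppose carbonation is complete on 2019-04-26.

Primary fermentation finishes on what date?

Carbonation is complete: Apr 26, 2019.
The beer is kegged: Apr 26, 2019 − 22 days = Apr 4, 2019.
Cold crashing begins: Apr 4, 2019 − 19 days = Mar 16, 2019.
Dry-hopping is added: Mar 16, 2019 − 28 days = Feb 16, 2019.
Primary fermentation finishes: Feb 16, 2019 − 21 days = Jan 26, 2019.

2019-01-26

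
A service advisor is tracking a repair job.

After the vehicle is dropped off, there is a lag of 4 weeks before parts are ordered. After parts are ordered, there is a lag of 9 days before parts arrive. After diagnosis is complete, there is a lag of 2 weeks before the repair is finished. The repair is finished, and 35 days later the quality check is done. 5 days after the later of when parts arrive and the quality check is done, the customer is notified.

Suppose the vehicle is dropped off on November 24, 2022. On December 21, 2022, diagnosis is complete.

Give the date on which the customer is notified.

The vehicle is dropped off: Nov 24, 2022.
Parts are ordered: Nov 24, 2022 + 4 weeks = Dec 22, 2022.
Parts arrive: Dec 22, 2022 + 9 days = Dec 31, 2022.
Diagnosis is complete: Dec 21, 2022.
The repair is finished: Dec 21, 2022 + 2 weeks = Jan 4, 2023.
The quality check is done: Jan 4, 2023 + 35 days = Feb 8, 2023.
Both prerequisites met — parts arrive (Dec 31, 2022), the quality check is done (Feb 8, 2023); the later is Feb 8, 2023.
The customer is notified: Feb 8, 2023 + 5 days = Feb 13, 2023.

February 13, 2023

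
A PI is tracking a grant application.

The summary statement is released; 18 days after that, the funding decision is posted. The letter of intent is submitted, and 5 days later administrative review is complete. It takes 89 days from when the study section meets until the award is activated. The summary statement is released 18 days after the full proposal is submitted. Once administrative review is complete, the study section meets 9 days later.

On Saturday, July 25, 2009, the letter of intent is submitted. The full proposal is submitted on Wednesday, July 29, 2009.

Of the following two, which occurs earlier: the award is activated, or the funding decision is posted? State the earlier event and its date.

The funding decision is posted — Thursday, September 3, 2009

The letter of intent is submitted: Jul 25, 2009.
Administrative review is complete: Jul 25, 2009 + 5 days = Jul 30, 2009.
The study section meets: Jul 30, 2009 + 9 days = Aug 8, 2009.
The award is activated: Aug 8, 2009 + 89 days = Nov 5, 2009.
The full proposal is submitted: Jul 29, 2009.
The summary statement is released: Jul 29, 2009 + 18 days = Aug 16, 2009.
The funding decision is posted: Aug 16, 2009 + 18 days = Sep 3, 2009.
Comparing: the award is activated on Nov 5, 2009 vs the funding decision is posted on Sep 3, 2009. Earlier: the funding decision is posted.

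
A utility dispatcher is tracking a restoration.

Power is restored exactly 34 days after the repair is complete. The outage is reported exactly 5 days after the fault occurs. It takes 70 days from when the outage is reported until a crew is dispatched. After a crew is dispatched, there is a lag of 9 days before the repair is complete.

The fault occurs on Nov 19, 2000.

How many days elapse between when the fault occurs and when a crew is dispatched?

Causal path: the fault occurs → the outage is reported → a crew is dispatched.
Total delay along the path: 5 + 70 = 75 days.

75 days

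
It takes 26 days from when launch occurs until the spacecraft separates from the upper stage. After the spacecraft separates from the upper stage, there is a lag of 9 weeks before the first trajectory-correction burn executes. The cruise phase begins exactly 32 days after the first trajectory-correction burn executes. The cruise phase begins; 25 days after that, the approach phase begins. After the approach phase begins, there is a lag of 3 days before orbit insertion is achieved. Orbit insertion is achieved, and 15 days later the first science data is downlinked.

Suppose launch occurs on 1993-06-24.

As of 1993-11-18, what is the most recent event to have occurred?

The approach phase begins

Launch occurs: Jun 24, 1993.
The spacecraft separates from the upper stage: Jun 24, 1993 + 26 days = Jul 20, 1993.
The first trajectory-correction burn executes: Jul 20, 1993 + 9 weeks = Sep 21, 1993.
The cruise phase begins: Sep 21, 1993 + 32 days = Oct 23, 1993.
The approach phase begins: Oct 23, 1993 + 25 days = Nov 17, 1993.
Orbit insertion is achieved: Nov 17, 1993 + 3 days = Nov 20, 1993.
The first science data is downlinked: Nov 20, 1993 + 15 days = Dec 5, 1993.
Nov 18, 1993 falls between when the approach phase begins (Nov 17, 1993) and when orbit insertion is achieved (Nov 20, 1993).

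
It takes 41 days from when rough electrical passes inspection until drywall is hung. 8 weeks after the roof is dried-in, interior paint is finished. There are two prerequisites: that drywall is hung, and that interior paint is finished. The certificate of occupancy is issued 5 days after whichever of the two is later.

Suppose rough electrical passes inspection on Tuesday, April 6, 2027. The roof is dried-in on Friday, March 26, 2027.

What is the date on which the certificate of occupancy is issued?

Wednesday, May 26, 2027

Rough electrical passes inspection: Apr 6, 2027.
Drywall is hung: Apr 6, 2027 + 41 days = May 17, 2027.
The roof is dried-in: Mar 26, 2027.
Interior paint is finished: Mar 26, 2027 + 8 weeks = May 21, 2027.
Both prerequisites met — drywall is hung (May 17, 2027), interior paint is finished (May 21, 2027); the later is May 21, 2027.
The certificate of occupancy is issued: May 21, 2027 + 5 days = May 26, 2027.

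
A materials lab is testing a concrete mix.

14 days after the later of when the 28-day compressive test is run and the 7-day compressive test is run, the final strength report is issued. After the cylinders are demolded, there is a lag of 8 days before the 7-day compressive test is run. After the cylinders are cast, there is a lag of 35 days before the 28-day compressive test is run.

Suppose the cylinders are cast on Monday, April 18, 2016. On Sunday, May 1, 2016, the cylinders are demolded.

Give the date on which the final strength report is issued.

The cylinders are cast: Apr 18, 2016.
The 28-day compressive test is run: Apr 18, 2016 + 35 days = May 23, 2016.
The cylinders are demolded: May 1, 2016.
The 7-day compressive test is run: May 1, 2016 + 8 days = May 9, 2016.
Both prerequisites met — the 28-day compressive test is run (May 23, 2016), the 7-day compressive test is run (May 9, 2016); the later is May 23, 2016.
The final strength report is issued: May 23, 2016 + 14 days = Jun 6, 2016.

Monday, June 6, 2016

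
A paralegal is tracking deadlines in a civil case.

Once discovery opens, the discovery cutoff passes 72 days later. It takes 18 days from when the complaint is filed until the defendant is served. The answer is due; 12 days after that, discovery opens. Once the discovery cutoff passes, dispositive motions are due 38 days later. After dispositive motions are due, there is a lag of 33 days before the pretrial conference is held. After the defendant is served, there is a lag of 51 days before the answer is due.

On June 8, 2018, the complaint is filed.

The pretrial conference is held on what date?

The complaint is filed: Jun 8, 2018.
The defendant is served: Jun 8, 2018 + 18 days = Jun 26, 2018.
The answer is due: Jun 26, 2018 + 51 days = Aug 16, 2018.
Discovery opens: Aug 16, 2018 + 12 days = Aug 28, 2018.
The discovery cutoff passes: Aug 28, 2018 + 72 days = Nov 8, 2018.
Dispositive motions are due: Nov 8, 2018 + 38 days = Dec 16, 2018.
The pretrial conference is held: Dec 16, 2018 + 33 days = Jan 18, 2019.

January 18, 2019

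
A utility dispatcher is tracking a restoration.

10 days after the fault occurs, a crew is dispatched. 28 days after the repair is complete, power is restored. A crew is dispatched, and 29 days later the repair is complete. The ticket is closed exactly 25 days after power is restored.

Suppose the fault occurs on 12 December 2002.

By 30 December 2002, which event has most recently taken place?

A crew is dispatched

The fault occurs: Dec 12, 2002.
A crew is dispatched: Dec 12, 2002 + 10 days = Dec 22, 2002.
The repair is complete: Dec 22, 2002 + 29 days = Jan 20, 2003.
Power is restored: Jan 20, 2003 + 28 days = Feb 17, 2003.
The ticket is closed: Feb 17, 2003 + 25 days = Mar 14, 2003.
Dec 30, 2002 falls between when a crew is dispatched (Dec 22, 2002) and when the repair is complete (Jan 20, 2003).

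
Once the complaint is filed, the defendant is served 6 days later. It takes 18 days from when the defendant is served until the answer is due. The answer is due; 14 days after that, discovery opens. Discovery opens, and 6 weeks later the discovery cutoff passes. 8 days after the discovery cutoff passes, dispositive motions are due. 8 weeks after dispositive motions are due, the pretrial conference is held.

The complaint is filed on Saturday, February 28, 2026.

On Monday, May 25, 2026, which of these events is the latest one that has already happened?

The discovery cutoff passes

The complaint is filed: Feb 28, 2026.
The defendant is served: Feb 28, 2026 + 6 days = Mar 6, 2026.
The answer is due: Mar 6, 2026 + 18 days = Mar 24, 2026.
Discovery opens: Mar 24, 2026 + 14 days = Apr 7, 2026.
The discovery cutoff passes: Apr 7, 2026 + 6 weeks = May 19, 2026.
Dispositive motions are due: May 19, 2026 + 8 days = May 27, 2026.
The pretrial conference is held: May 27, 2026 + 8 weeks = Jul 22, 2026.
May 25, 2026 falls between when the discovery cutoff passes (May 19, 2026) and when dispositive motions are due (May 27, 2026).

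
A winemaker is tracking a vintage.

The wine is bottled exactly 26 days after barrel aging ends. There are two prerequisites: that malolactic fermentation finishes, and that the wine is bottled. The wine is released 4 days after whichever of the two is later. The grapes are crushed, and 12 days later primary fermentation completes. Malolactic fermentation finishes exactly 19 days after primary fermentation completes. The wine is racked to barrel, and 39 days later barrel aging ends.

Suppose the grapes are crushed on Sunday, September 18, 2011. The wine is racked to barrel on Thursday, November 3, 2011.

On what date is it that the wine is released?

The grapes are crushed: Sep 18, 2011.
Primary fermentation completes: Sep 18, 2011 + 12 days = Sep 30, 2011.
Malolactic fermentation finishes: Sep 30, 2011 + 19 days = Oct 19, 2011.
The wine is racked to barrel: Nov 3, 2011.
Barrel aging ends: Nov 3, 2011 + 39 days = Dec 12, 2011.
The wine is bottled: Dec 12, 2011 + 26 days = Jan 7, 2012.
Both prerequisites met — malolactic fermentation finishes (Oct 19, 2011), the wine is bottled (Jan 7, 2012); the later is Jan 7, 2012.
The wine is released: Jan 7, 2012 + 4 days = Jan 11, 2012.

Wednesday, January 11, 2012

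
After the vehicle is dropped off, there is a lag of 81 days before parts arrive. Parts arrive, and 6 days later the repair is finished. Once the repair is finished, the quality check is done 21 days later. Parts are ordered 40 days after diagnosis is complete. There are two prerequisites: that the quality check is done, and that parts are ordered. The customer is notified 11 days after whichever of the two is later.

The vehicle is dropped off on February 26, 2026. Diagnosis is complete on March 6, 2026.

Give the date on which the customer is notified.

June 25, 2026

The vehicle is dropped off: Feb 26, 2026.
Parts arrive: Feb 26, 2026 + 81 days = May 18, 2026.
The repair is finished: May 18, 2026 + 6 days = May 24, 2026.
The quality check is done: May 24, 2026 + 21 days = Jun 14, 2026.
Diagnosis is complete: Mar 6, 2026.
Parts are ordered: Mar 6, 2026 + 40 days = Apr 15, 2026.
Both prerequisites met — the quality check is done (Jun 14, 2026), parts are ordered (Apr 15, 2026); the later is Jun 14, 2026.
The customer is notified: Jun 14, 2026 + 11 days = Jun 25, 2026.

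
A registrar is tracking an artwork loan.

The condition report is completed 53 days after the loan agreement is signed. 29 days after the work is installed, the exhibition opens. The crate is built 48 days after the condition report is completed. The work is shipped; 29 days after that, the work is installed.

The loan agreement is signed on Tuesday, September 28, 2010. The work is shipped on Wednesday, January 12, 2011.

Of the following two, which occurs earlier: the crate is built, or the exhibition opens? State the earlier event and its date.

The crate is built — Friday, January 7, 2011

The loan agreement is signed: Sep 28, 2010.
The condition report is completed: Sep 28, 2010 + 53 days = Nov 20, 2010.
The crate is built: Nov 20, 2010 + 48 days = Jan 7, 2011.
The work is shipped: Jan 12, 2011.
The work is installed: Jan 12, 2011 + 29 days = Feb 10, 2011.
The exhibition opens: Feb 10, 2011 + 29 days = Mar 11, 2011.
Comparing: the crate is built on Jan 7, 2011 vs the exhibition opens on Mar 11, 2011. Earlier: the crate is built.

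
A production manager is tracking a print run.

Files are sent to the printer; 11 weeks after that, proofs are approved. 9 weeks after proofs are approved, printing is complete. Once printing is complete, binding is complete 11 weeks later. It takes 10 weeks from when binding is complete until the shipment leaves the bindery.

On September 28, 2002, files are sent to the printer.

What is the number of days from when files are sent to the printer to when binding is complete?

Causal path: files are sent to the printer → proofs are approved → printing is complete → binding is complete.
Total delay along the path: 11 + 9 + 11 weeks = 31 weeks = 217 days.

217 days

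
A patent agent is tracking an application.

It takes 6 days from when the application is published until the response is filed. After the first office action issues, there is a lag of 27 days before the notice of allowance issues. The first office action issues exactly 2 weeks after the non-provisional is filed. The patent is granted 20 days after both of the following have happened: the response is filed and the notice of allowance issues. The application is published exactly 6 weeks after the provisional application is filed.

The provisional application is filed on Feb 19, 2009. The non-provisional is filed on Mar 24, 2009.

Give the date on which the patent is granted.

The provisional application is filed: Feb 19, 2009.
The application is published: Feb 19, 2009 + 6 weeks = Apr 2, 2009.
The response is filed: Apr 2, 2009 + 6 days = Apr 8, 2009.
The non-provisional is filed: Mar 24, 2009.
The first office action issues: Mar 24, 2009 + 2 weeks = Apr 7, 2009.
The notice of allowance issues: Apr 7, 2009 + 27 days = May 4, 2009.
Both prerequisites met — the response is filed (Apr 8, 2009), the notice of allowance issues (May 4, 2009); the later is May 4, 2009.
The patent is granted: May 4, 2009 + 20 days = May 24, 2009.

May 24, 2009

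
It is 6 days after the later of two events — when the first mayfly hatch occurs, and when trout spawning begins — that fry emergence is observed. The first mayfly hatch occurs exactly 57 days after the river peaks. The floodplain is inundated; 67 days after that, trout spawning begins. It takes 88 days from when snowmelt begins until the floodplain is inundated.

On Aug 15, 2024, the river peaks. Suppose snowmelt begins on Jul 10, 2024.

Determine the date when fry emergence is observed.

The river peaks: Aug 15, 2024.
The first mayfly hatch occurs: Aug 15, 2024 + 57 days = Oct 11, 2024.
Snowmelt begins: Jul 10, 2024.
The floodplain is inundated: Jul 10, 2024 + 88 days = Oct 6, 2024.
Trout spawning begins: Oct 6, 2024 + 67 days = Dec 12, 2024.
Both prerequisites met — the first mayfly hatch occurs (Oct 11, 2024), trout spawning begins (Dec 12, 2024); the later is Dec 12, 2024.
Fry emergence is observed: Dec 12, 2024 + 6 days = Dec 18, 2024.

Dec 18, 2024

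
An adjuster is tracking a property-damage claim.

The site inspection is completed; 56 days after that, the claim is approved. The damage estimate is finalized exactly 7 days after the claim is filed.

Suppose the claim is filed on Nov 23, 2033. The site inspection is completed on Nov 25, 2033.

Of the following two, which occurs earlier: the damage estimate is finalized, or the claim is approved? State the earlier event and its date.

The claim is filed: Nov 23, 2033.
The damage estimate is finalized: Nov 23, 2033 + 7 days = Nov 30, 2033.
The site inspection is completed: Nov 25, 2033.
The claim is approved: Nov 25, 2033 + 56 days = Jan 20, 2034.
Comparing: the damage estimate is finalized on Nov 30, 2033 vs the claim is approved on Jan 20, 2034. Earlier: the damage estimate is finalized.

The damage estimate is finalized — Nov 30, 2033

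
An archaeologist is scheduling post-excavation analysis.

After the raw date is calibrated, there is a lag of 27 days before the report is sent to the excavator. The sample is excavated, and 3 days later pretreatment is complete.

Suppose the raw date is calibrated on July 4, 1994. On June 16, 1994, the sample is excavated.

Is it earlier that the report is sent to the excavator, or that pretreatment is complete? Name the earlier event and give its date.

Pretreatment is complete — June 19, 1994

The raw date is calibrated: Jul 4, 1994.
The report is sent to the excavator: Jul 4, 1994 + 27 days = Jul 31, 1994.
The sample is excavated: Jun 16, 1994.
Pretreatment is complete: Jun 16, 1994 + 3 days = Jun 19, 1994.
Comparing: the report is sent to the excavator on Jul 31, 1994 vs pretreatment is complete on Jun 19, 1994. Earlier: pretreatment is complete.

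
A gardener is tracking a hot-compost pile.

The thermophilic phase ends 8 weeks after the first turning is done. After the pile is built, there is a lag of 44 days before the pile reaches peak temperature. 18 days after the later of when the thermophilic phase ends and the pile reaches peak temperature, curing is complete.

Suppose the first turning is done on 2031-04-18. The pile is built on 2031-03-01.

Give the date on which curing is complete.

2031-07-01

The first turning is done: Apr 18, 2031.
The thermophilic phase ends: Apr 18, 2031 + 8 weeks = Jun 13, 2031.
The pile is built: Mar 1, 2031.
The pile reaches peak temperature: Mar 1, 2031 + 44 days = Apr 14, 2031.
Both prerequisites met — the thermophilic phase ends (Jun 13, 2031), the pile reaches peak temperature (Apr 14, 2031); the later is Jun 13, 2031.
Curing is complete: Jun 13, 2031 + 18 days = Jul 1, 2031.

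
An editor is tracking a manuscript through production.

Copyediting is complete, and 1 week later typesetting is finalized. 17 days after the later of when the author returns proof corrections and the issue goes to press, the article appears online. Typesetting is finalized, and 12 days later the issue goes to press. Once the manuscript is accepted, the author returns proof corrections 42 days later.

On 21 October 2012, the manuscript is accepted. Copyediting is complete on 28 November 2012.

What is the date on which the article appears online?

The manuscript is accepted: Oct 21, 2012.
The author returns proof corrections: Oct 21, 2012 + 42 days = Dec 2, 2012.
Copyediting is complete: Nov 28, 2012.
Typesetting is finalized: Nov 28, 2012 + 1 week = Dec 5, 2012.
The issue goes to press: Dec 5, 2012 + 12 days = Dec 17, 2012.
Both prerequisites met — the author returns proof corrections (Dec 2, 2012), the issue goes to press (Dec 17, 2012); the later is Dec 17, 2012.
The article appears online: Dec 17, 2012 + 17 days = Jan 3, 2013.

3 January 2013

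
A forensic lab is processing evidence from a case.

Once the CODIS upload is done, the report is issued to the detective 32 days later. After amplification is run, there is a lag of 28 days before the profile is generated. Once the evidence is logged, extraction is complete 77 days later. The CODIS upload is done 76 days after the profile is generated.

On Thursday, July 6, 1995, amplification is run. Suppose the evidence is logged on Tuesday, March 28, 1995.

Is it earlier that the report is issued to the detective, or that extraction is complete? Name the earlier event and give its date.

Amplification is run: Jul 6, 1995.
The profile is generated: Jul 6, 1995 + 28 days = Aug 3, 1995.
The CODIS upload is done: Aug 3, 1995 + 76 days = Oct 18, 1995.
The report is issued to the detective: Oct 18, 1995 + 32 days = Nov 19, 1995.
The evidence is logged: Mar 28, 1995.
Extraction is complete: Mar 28, 1995 + 77 days = Jun 13, 1995.
Comparing: the report is issued to the detective on Nov 19, 1995 vs extraction is complete on Jun 13, 1995. Earlier: extraction is complete.

Extraction is complete — Tuesday, June 13, 1995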